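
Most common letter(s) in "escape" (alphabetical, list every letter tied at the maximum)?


Word: "escape"
Letter counts:
  'a': 1
  'c': 1
  'e': 2
  'p': 1
  's': 1
Maximum count = 2
Most frequent = 'e' (2 times each)


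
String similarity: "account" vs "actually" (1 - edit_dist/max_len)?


Word 1: "account" (length 7)
Word 2: "actually" (length 8)
One optimal edit sequence:
  1. keep 'a'
  2. keep 'c'
  3. insert 't'  (+1)
  4. substitute 'c' -> 'u'  (+1)
  5. substitute 'o' -> 'a'  (+1)
  6. substitute 'u' -> 'l'  (+1)
  7. substitute 'n' -> 'l'  (+1)
  8. substitute 't' -> 'y'  (+1)
Edit distance = 6
Max length = max(7, 8) = 8
Similarity = 1 - 6/8
= 0.2500


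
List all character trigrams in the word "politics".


Word: "politics" (length 8)
Number of trigrams = 8 - 3 + 1 = 6
  Position 0: "pol"
  Position 1: "oli"
  Position 2: "lit"
  Position 3: "iti"
  Position 4: "tic"
  Position 5: "ics"
Trigrams = "pol", "oli", "lit", "iti", "tic", "ics"


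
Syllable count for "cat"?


Word: "cat"
Syllable breakdown: cat
Counting: 1 part
= 1 syllable


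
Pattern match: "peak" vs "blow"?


Pattern of "peak": [0, 1, 2, 3]
Pattern of "blow": [0, 1, 2, 3]
Patterns match
Same pattern = Yes


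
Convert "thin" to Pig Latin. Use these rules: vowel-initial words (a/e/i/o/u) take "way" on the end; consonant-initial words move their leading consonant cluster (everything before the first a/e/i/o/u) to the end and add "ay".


Word: "thin"
Starts with consonant(s) → move to end, add 'ay'
Consonant cluster: "th"
Pig Latin = "inthay"


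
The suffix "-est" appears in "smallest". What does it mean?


Suffix: -est
Example: smallest (small + -est)
Meaning = most


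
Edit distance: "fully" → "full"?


Word 1: "fully" (length 5)
Word 2: "full" (length 4)
One optimal edit sequence (insert/delete/substitute each cost 1):
  1. keep 'f'
  2. keep 'u'
  3. keep 'l'
  4. keep 'l'
  5. delete 'y'  (+1)
Total edit operations: 1
Edit distance = 1


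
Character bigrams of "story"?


Word: "story" (length 5)
Number of bigrams = 5 - 2 + 1 = 4
  Position 0: "st"
  Position 1: "to"
  Position 2: "or"
  Position 3: "ry"
Bigrams = "st", "to", "or", "ry"


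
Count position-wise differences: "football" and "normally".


Comparing character by character (same length = 8):
  Pos 0: 'f' vs 'n' !=
  Pos 1: 'o' vs 'o' =
  Pos 2: 'o' vs 'r' !=
  Pos 3: 't' vs 'm' !=
  Pos 4: 'b' vs 'a' !=
  Pos 5: 'a' vs 'l' !=
  Pos 6: 'l' vs 'l' =
  Pos 7: 'l' vs 'y' !=
Hamming distance = 6


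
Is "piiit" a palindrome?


Word: "piiit"
Reversed: "tiiip"
Forward == Backward? piiit != tiiip
Palindrome = No


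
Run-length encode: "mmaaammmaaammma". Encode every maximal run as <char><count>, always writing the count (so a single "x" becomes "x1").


String: "mmaaammmaaammma"
Scanning for consecutive runs:
  'm' x 2
  'a' x 3
  'm' x 3
  'a' x 3
  'm' x 3
  'a' x 1
RLE = "m2a3m3a3m3a1"


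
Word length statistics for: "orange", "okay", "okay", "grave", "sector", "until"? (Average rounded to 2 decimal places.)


Lengths: "orange"=6, "okay"=4, "okay"=4, "grave"=5, "sector"=6, "until"=5
Sum = 30, Count = 6
Average = 30/6 = 5.00
= avg=5.00, min=4, max=6


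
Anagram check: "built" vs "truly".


Word 1: "built" → sorted: biltu
Word 2: "truly" → sorted: lrtuy
Same letters? biltu != lrtuy
Anagram = No


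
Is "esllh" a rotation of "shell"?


Word: "shell", Candidate: "esllh"
Method: check if candidate is substring of word+word
"shellshell" contains "esllh"? No
Is rotation = No


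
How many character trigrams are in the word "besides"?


Word: "besides" (length 7)
Number of 3-grams = length - 3 + 1 = 7 - 3 + 1
= 5


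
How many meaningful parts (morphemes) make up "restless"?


Word: "restless"
Morphemes: rest + -less
Each morpheme carries meaning
= 2 morphemes


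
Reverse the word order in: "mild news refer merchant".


Original: "mild news refer merchant"
Words (1..n): mild | news | refer | merchant
Reversed (n..1): merchant | refer | news | mild
Result = "merchant refer news mild"


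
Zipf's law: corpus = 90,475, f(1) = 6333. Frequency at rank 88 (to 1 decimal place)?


Zipf's law: f(r) = f(1) / r
f(1) = 6333
f(88) = 6333 / 88
= 72.0 occurrences


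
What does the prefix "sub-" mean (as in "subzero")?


Prefix: sub-
Example: subzero = sub- + zero
Meaning = under / below


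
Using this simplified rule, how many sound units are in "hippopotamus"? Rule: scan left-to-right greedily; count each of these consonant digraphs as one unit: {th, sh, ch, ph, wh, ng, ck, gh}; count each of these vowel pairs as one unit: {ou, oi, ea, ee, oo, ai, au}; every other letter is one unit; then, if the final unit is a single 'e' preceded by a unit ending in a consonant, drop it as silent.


Word: "hippopotamus" (12 letters)
Left-to-right scan:
  [1] 'h' (letter)
  [2] 'i' (letter)
  [3] 'p' (letter)
  [4] 'p' (letter)
  [5] 'o' (letter)
  [6] 'p' (letter)
  [7] 'o' (letter)
  [8] 't' (letter)
  [9] 'a' (letter)
  [10] 'm' (letter)
  [11] 'u' (letter)
  [12] 's' (letter)
Units from scan: 12
Sound units = 12 units


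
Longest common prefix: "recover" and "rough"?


Word 1: "recover"
Word 2: "rough"
Comparing from start:
  Pos 0: 'r' == 'r'
  Pos 1: 'e' != 'o' (stop)
LCP = "r" (length 1)


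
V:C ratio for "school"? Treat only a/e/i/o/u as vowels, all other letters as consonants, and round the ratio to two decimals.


Word: "school"
Vowels (a,e,i,o,u): 2
Consonants: 4
Ratio = 2/4
= 0.50


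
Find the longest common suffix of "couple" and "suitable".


Word 1: "couple"
Word 2: "suitable"
Comparing from end:
  Pos -1: 'e' == 'e'
  Pos -2: 'l' == 'l'
  Pos -3: 'p' != 'b' (stop)
LCS = "le" (length 2)


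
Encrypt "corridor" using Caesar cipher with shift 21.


Word: "corridor"
Shift: 21
Each letter → (letter + shift) mod 26:
  'c' (2) + 21 = 23 → 'x'
  'o' (14) + 21 = 9 → 'j'
  'r' (17) + 21 = 12 → 'm'
  'r' (17) + 21 = 12 → 'm'
  'i' (8) + 21 = 3 → 'd'
  'd' (3) + 21 = 24 → 'y'
  'o' (14) + 21 = 9 → 'j'
  'r' (17) + 21 = 12 → 'm'
Result = "xjmmdyjm"


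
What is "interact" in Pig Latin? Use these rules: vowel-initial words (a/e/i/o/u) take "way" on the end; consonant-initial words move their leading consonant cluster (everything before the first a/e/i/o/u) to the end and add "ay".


Word: "interact"
Starts with vowel → add 'way'
Pig Latin = "interactway"


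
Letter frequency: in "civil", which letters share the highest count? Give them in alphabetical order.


Word: "civil"
Letter counts:
  'c': 1
  'i': 2
  'l': 1
  'v': 1
Maximum count = 2
Most frequent = 'i' (2 times each)


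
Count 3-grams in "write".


Word: "write" (length 5)
Number of 3-grams = length - 3 + 1 = 5 - 3 + 1
= 3


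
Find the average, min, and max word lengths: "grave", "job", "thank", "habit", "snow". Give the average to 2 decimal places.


Lengths: "grave"=5, "job"=3, "thank"=5, "habit"=5, "snow"=4
Sum = 22, Count = 5
Average = 22/5 = 4.40
= avg=4.40, min=3, max=5


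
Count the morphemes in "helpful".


Word: "helpful"
Morphemes: help + -ful
Each morpheme carries meaning
= 2 morphemes


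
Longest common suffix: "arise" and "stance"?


Word 1: "arise"
Word 2: "stance"
Comparing from end:
  Pos -1: 'e' == 'e'
  Pos -2: 's' != 'c' (stop)
LCS = "e" (length 1)


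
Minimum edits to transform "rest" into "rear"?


Word 1: "rest" (length 4)
Word 2: "rear" (length 4)
One optimal edit sequence (insert/delete/substitute each cost 1):
  1. keep 'r'
  2. keep 'e'
  3. substitute 's' -> 'a'  (+1)
  4. substitute 't' -> 'r'  (+1)
Total edit operations: 2
Edit distance = 2


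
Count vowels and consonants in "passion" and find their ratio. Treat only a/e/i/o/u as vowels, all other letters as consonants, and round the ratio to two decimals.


Word: "passion"
Vowels (a,e,i,o,u): 3
Consonants: 4
Ratio = 3/4
= 0.75


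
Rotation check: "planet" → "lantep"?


Word: "planet", Candidate: "lantep"
Method: check if candidate is substring of word+word
"planetplanet" contains "lantep"? No
Is rotation = No


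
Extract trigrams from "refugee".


Word: "refugee" (length 7)
Number of trigrams = 7 - 3 + 1 = 5
  Position 0: "ref"
  Position 1: "efu"
  Position 2: "fug"
  Position 3: "uge"
  Position 4: "gee"
Trigrams = "ref", "efu", "fug", "uge", "gee"


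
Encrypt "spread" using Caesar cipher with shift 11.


Word: "spread"
Shift: 11
Each letter → (letter + shift) mod 26:
  's' (18) + 11 = 3 → 'd'
  'p' (15) + 11 = 0 → 'a'
  'r' (17) + 11 = 2 → 'c'
  'e' (4) + 11 = 15 → 'p'
  'a' (0) + 11 = 11 → 'l'
  'd' (3) + 11 = 14 → 'o'
Result = "dacplo"


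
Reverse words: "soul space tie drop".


Original: "soul space tie drop"
Words (1..n): soul | space | tie | drop
Reversed (n..1): drop | tie | space | soul
Result = "drop tie space soul"


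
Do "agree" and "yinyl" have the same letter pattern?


Pattern of "agree": [0, 1, 2, 3, 3]
Pattern of "yinyl": [0, 1, 2, 0, 3]
Patterns do not match
Same pattern = No


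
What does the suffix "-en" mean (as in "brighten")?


Suffix: -en
Example: brighten (bright + -en)
Meaning = to make / become


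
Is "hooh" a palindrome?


Word: "hooh"
Reversed: "hooh"
Forward == Backward? hooh == hooh
Palindrome = Yes


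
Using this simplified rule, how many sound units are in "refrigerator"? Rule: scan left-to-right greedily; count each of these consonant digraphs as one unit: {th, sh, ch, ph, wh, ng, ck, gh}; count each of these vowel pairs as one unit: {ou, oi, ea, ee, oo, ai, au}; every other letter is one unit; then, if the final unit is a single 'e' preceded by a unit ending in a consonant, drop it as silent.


Word: "refrigerator" (12 letters)
Left-to-right scan:
  [1] 'r' (letter)
  [2] 'e' (letter)
  [3] 'f' (letter)
  [4] 'r' (letter)
  [5] 'i' (letter)
  [6] 'g' (letter)
  [7] 'e' (letter)
  [8] 'r' (letter)
  [9] 'a' (letter)
  [10] 't' (letter)
  [11] 'o' (letter)
  [12] 'r' (letter)
Units from scan: 12
Sound units = 12 units


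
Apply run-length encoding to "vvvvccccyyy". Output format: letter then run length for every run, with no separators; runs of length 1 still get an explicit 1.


String: "vvvvccccyyy"
Scanning for consecutive runs:
  'v' x 4
  'c' x 4
  'y' x 3
RLE = "v4c4y3"


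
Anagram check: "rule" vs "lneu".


Word 1: "rule" → sorted: elru
Word 2: "lneu" → sorted: elnu
Same letters? elru != elnu
Anagram = No


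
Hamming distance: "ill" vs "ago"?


Comparing character by character (same length = 3):
  Pos 0: 'i' vs 'a' !=
  Pos 1: 'l' vs 'g' !=
  Pos 2: 'l' vs 'o' !=
Hamming distance = 3


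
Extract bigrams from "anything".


Word: "anything" (length 8)
Number of bigrams = 8 - 2 + 1 = 7
  Position 0: "an"
  Position 1: "ny"
  Position 2: "yt"
  Position 3: "th"
  Position 4: "hi"
  Position 5: "in"
  Position 6: "ng"
Bigrams = "an", "ny", "yt", "th", "hi", "in", "ng"


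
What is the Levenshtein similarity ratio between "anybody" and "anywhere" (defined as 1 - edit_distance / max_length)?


Word 1: "anybody" (length 7)
Word 2: "anywhere" (length 8)
One optimal edit sequence:
  1. keep 'a'
  2. keep 'n'
  3. keep 'y'
  4. insert 'w'  (+1)
  5. substitute 'b' -> 'h'  (+1)
  6. substitute 'o' -> 'e'  (+1)
  7. substitute 'd' -> 'r'  (+1)
  8. substitute 'y' -> 'e'  (+1)
Edit distance = 5
Max length = max(7, 8) = 8
Similarity = 1 - 5/8
= 0.3750


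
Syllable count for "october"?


Word: "october"
Syllable breakdown: oc-to-ber
Counting: 3 parts
= 3 syllables


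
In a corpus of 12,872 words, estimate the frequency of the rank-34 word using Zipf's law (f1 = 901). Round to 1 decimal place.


Zipf's law: f(r) = f(1) / r
f(1) = 901
f(34) = 901 / 34
= 26.5 occurrences


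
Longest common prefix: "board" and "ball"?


Word 1: "board"
Word 2: "ball"
Comparing from start:
  Pos 0: 'b' == 'b'
  Pos 1: 'o' != 'a' (stop)
LCP = "b" (length 1)


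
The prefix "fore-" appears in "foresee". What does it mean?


Prefix: fore-
Example: foresee (fore- + see)
Meaning = before


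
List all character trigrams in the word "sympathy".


Word: "sympathy" (length 8)
Number of trigrams = 8 - 3 + 1 = 6
  Position 0: "sym"
  Position 1: "ymp"
  Position 2: "mpa"
  Position 3: "pat"
  Position 4: "ath"
  Position 5: "thy"
Trigrams = "sym", "ymp", "mpa", "pat", "ath", "thy"


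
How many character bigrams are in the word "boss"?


Word: "boss" (length 4)
Number of 2-grams = length - 2 + 1 = 4 - 2 + 1
= 3


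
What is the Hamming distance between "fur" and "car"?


Comparing character by character (same length = 3):
  Pos 0: 'f' vs 'c' !=
  Pos 1: 'u' vs 'a' !=
  Pos 2: 'r' vs 'r' =
Hamming distance = 2


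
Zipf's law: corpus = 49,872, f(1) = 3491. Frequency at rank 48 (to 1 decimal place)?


Zipf's law: f(r) = f(1) / r
f(1) = 3491
f(48) = 3491 / 48
= 72.7 occurrences


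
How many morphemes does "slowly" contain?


Word: "slowly"
Morphemes: slow / -ly
Each morpheme carries meaning
= 2 morphemes


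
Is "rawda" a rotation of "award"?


Word: "award", Candidate: "rawda"
Method: check if candidate is substring of word+word
"awardaward" contains "rawda"? No
Is rotation = No


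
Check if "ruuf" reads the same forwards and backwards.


Word: "ruuf"
Reversed: "fuur"
Forward == Backward? ruuf != fuur
Palindrome = No


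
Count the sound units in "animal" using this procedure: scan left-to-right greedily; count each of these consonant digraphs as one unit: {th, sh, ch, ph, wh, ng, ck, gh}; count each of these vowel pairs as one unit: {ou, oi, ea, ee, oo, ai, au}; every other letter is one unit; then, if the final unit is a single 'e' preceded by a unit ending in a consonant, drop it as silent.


Word: "animal" (6 letters)
Left-to-right scan:
  1. 'a' (letter)
  2. 'n' (letter)
  3. 'i' (letter)
  4. 'm' (letter)
  5. 'a' (letter)
  6. 'l' (letter)
Units from scan: 6
Sound units = 6 units


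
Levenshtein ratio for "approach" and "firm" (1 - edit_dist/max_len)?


Word 1: "approach" (length 8)
Word 2: "firm" (length 4)
One optimal edit sequence:
  1. delete 'a'  (+1)
  2. substitute 'p' -> 'f'  (+1)
  3. substitute 'p' -> 'i'  (+1)
  4. keep 'r'
  5. delete 'o'  (+1)
  6. delete 'a'  (+1)
  7. delete 'c'  (+1)
  8. substitute 'h' -> 'm'  (+1)
Edit distance = 7
Max length = max(8, 4) = 8
Similarity = 1 - 7/8
= 0.1250


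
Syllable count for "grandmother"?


Word: "grandmother"
Syllable breakdown: grand | moth | er
Counting: 3 parts
= 3 syllables


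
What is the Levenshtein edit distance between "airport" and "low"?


Word 1: "airport" (length 7)
Word 2: "low" (length 3)
One optimal edit sequence (insert/delete/substitute each cost 1):
  1. delete 'a'  (+1)
  2. delete 'i'  (+1)
  3. delete 'r'  (+1)
  4. substitute 'p' -> 'l'  (+1)
  5. keep 'o'
  6. delete 'r'  (+1)
  7. substitute 't' -> 'w'  (+1)
Total edit operations: 6
Edit distance = 6


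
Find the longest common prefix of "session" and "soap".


Word 1: "session"
Word 2: "soap"
Comparing from start:
  Pos 0: 's' == 's'
  Pos 1: 'e' != 'o' (stop)
LCP = "s" (length 1)


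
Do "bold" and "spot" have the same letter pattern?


Pattern of "bold": [0, 1, 2, 3]
Pattern of "spot": [0, 1, 2, 3]
Patterns match
Same pattern = Yes


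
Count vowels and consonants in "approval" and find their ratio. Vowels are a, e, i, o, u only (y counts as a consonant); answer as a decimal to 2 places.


Word: "approval"
Vowels (a,e,i,o,u): 3
Consonants: 5
Ratio = 3/5
= 0.60


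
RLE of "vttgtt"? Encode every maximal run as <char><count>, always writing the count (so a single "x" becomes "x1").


String: "vttgtt"
Scanning for consecutive runs:
  'v' x 1
  't' x 2
  'g' x 1
  't' x 2
RLE = "v1t2g1t2"


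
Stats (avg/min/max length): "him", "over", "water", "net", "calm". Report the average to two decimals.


Lengths: "him"=3, "over"=4, "water"=5, "net"=3, "calm"=4
Sum = 19, Count = 5
Average = 19/5 = 3.80
= avg=3.80, min=3, max=5


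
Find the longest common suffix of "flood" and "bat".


Word 1: "flood"
Word 2: "bat"
Comparing from end:
  Pos -1: 'd' != 't' (stop)
LCS = "" (length 0)


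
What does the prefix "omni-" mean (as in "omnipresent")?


Prefix: omni-
As in: omnipresent -> omni- + present
Meaning = all


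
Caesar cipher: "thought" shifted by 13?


Word: "thought"
Shift: 13
Each letter → (letter + shift) mod 26:
  't' (19) + 13 = 6 → 'g'
  'h' (7) + 13 = 20 → 'u'
  'o' (14) + 13 = 1 → 'b'
  'u' (20) + 13 = 7 → 'h'
  'g' (6) + 13 = 19 → 't'
  'h' (7) + 13 = 20 → 'u'
  't' (19) + 13 = 6 → 'g'
Result = "gubhtug"


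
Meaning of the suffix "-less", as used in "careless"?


Suffix: -less
Example: careless = care + -less
Meaning = without


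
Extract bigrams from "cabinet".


Word: "cabinet" (length 7)
Number of bigrams = 7 - 2 + 1 = 6
  Position 0: "ca"
  Position 1: "ab"
  Position 2: "bi"
  Position 3: "in"
  Position 4: "ne"
  Position 5: "et"
Bigrams = "ca", "ab", "bi", "in", "ne", "et"


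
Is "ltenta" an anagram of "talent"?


Word 1: "talent" → sorted: aelntt
Word 2: "ltenta" → sorted: aelntt
Same letters? aelntt == aelntt
Anagram = Yes


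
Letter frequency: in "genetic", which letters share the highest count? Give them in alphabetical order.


Word: "genetic"
Letter counts:
  'c': 1
  'e': 2
  'g': 1
  'i': 1
  'n': 1
  't': 1
Maximum count = 2
Most frequent = 'e' (2 times each)


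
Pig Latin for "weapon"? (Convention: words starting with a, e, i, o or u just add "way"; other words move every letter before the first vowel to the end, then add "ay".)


Word: "weapon"
Starts with consonant(s) → move to end, add 'ay'
Consonant cluster: "w"
Pig Latin = "eaponway"


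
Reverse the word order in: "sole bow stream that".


Original: "sole bow stream that"
Words (1..n): sole | bow | stream | that
Reversed (n..1): that | stream | bow | sole
Result = "that stream bow sole"


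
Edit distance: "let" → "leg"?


Word 1: "let" (length 3)
Word 2: "leg" (length 3)
One optimal edit sequence (insert/delete/substitute each cost 1):
  1. keep 'l'
  2. keep 'e'
  3. substitute 't' -> 'g'  (+1)
Total edit operations: 1
Edit distance = 1


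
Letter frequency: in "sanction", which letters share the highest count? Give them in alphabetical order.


Word: "sanction"
Letter counts:
  'a': 1
  'c': 1
  'i': 1
  'n': 2
  'o': 1
  's': 1
  't': 1
Maximum count = 2
Most frequent = 'n' (2 times each)


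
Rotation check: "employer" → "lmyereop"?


Word: "employer", Candidate: "lmyereop"
Method: check if candidate is substring of word+word
"employeremployer" contains "lmyereop"? No
Is rotation = No


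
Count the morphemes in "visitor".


Word: "visitor"
Morphemes: visit / -or
Each morpheme carries meaning
= 2 morphemes


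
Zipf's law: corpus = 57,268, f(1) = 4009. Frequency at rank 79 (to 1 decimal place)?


Zipf's law: f(r) = f(1) / r
f(1) = 4009
f(79) = 4009 / 79
= 50.7 occurrences


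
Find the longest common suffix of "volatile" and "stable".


Word 1: "volatile"
Word 2: "stable"
Comparing from end:
  Pos -1: 'e' == 'e'
  Pos -2: 'l' == 'l'
  Pos -3: 'i' != 'b' (stop)
LCS = "le" (length 2)


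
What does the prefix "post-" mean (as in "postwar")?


Prefix: post-
As in: postwar -> post- + war
Meaning = after


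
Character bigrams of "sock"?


Word: "sock" (length 4)
Number of bigrams = 4 - 2 + 1 = 3
  Position 0: "so"
  Position 1: "oc"
  Position 2: "ck"
Bigrams = "so", "oc", "ck"


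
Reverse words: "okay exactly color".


Original: "okay exactly color"
Words (1..n): okay | exactly | color
Reversed (n..1): color | exactly | okay
Result = "color exactly okay"


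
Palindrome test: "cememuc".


Word: "cememuc"
Reversed: "cumemec"
Forward == Backward? cememuc != cumemec
Palindrome = No


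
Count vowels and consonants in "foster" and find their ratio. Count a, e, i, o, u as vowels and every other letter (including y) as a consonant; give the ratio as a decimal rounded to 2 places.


Word: "foster"
Vowels (a,e,i,o,u): 2
Consonants: 4
Ratio = 2/4
= 0.50


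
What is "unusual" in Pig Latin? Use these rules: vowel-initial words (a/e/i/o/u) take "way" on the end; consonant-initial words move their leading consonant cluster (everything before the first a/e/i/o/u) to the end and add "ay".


Word: "unusual"
Starts with vowel → add 'way'
Pig Latin = "unusualway"


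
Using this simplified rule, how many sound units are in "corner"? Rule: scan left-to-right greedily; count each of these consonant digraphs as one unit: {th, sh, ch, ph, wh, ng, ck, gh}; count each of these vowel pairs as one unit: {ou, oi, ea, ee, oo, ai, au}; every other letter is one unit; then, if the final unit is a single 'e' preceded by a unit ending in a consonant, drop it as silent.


Word: "corner" (6 letters)
Left-to-right scan:
  [1] 'c' (letter)
  [2] 'o' (letter)
  [3] 'r' (letter)
  [4] 'n' (letter)
  [5] 'e' (letter)
  [6] 'r' (letter)
Units from scan: 6
Sound units = 6 units


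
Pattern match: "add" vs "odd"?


Pattern of "add": [0, 1, 1]
Pattern of "odd": [0, 1, 1]
Patterns match
Same pattern = Yes


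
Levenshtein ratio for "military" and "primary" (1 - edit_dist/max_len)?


Word 1: "military" (length 8)
Word 2: "primary" (length 7)
One optimal edit sequence:
  1. delete 'm'  (+1)
  2. substitute 'i' -> 'p'  (+1)
  3. substitute 'l' -> 'r'  (+1)
  4. keep 'i'
  5. substitute 't' -> 'm'  (+1)
  6. keep 'a'
  7. keep 'r'
  8. keep 'y'
Edit distance = 4
Max length = max(8, 7) = 8
Similarity = 1 - 4/8
= 0.5000


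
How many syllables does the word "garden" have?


Word: "garden"
Syllable breakdown: gar / den
Counting: 2 parts
= 2 syllables


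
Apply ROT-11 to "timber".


Word: "timber"
Shift: 11
Each letter → (letter + shift) mod 26:
  't' (19) + 11 = 4 → 'e'
  'i' (8) + 11 = 19 → 't'
  'm' (12) + 11 = 23 → 'x'
  'b' (1) + 11 = 12 → 'm'
  'e' (4) + 11 = 15 → 'p'
  'r' (17) + 11 = 2 → 'c'
Result = "etxmpc"


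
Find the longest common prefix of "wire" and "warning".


Word 1: "wire"
Word 2: "warning"
Comparing from start:
  Pos 0: 'w' == 'w'
  Pos 1: 'i' != 'a' (stop)
LCP = "w" (length 1)


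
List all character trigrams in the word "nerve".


Word: "nerve" (length 5)
Number of trigrams = 5 - 3 + 1 = 3
  Position 0: "ner"
  Position 1: "erv"
  Position 2: "rve"
Trigrams = "ner", "erv", "rve"


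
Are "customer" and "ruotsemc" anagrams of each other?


Word 1: "customer" → sorted: cemorstu
Word 2: "ruotsemc" → sorted: cemorstu
Same letters? cemorstu == cemorstu
Anagram = Yes


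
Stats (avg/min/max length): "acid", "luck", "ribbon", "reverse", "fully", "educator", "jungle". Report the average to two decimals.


Lengths: "acid"=4, "luck"=4, "ribbon"=6, "reverse"=7, "fully"=5, "educator"=8, "jungle"=6
Sum = 40, Count = 7
Average = 40/7 = 5.71
= avg=5.71, min=4, max=8


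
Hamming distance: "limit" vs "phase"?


Comparing character by character (same length = 5):
  Pos 0: 'l' vs 'p' !=
  Pos 1: 'i' vs 'h' !=
  Pos 2: 'm' vs 'a' !=
  Pos 3: 'i' vs 's' !=
  Pos 4: 't' vs 'e' !=
Hamming distance = 5


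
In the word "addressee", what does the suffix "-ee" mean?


Suffix: -ee
As in: addressee -> address + -ee
Meaning = one who receives


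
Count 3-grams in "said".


Word: "said" (length 4)
Number of 3-grams = length - 3 + 1 = 4 - 3 + 1
= 2


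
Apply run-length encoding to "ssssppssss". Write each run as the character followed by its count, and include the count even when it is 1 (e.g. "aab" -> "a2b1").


String: "ssssppssss"
Scanning for consecutive runs:
  's' x 4
  'p' x 2
  's' x 4
RLE = "s4p2s4"


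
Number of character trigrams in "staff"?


Word: "staff" (length 5)
Number of 3-grams = length - 3 + 1 = 5 - 3 + 1
= 3


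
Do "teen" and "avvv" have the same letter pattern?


Pattern of "teen": [0, 1, 1, 2]
Pattern of "avvv": [0, 1, 1, 1]
Patterns do not match
Same pattern = No


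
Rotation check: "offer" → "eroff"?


Word: "offer", Candidate: "eroff"
Method: check if candidate is substring of word+word
"offeroffer" contains "eroff"? Yes
Is rotation = Yes


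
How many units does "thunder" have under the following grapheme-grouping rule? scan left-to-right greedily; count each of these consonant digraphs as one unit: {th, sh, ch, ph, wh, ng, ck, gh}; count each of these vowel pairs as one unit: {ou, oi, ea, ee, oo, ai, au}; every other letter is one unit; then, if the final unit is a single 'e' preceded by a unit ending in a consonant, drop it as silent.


Word: "thunder" (7 letters)
Left-to-right scan:
  1. 'th' (digraph)
  2. 'u' (letter)
  3. 'n' (letter)
  4. 'd' (letter)
  5. 'e' (letter)
  6. 'r' (letter)
Units from scan: 6
Sound units = 6 units


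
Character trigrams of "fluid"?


Word: "fluid" (length 5)
Number of trigrams = 5 - 3 + 1 = 3
  Position 0: "flu"
  Position 1: "lui"
  Position 2: "uid"
Trigrams = "flu", "lui", "uid"


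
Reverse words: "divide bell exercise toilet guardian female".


Original: "divide bell exercise toilet guardian female"
Words (1..n): divide | bell | exercise | toilet | guardian | female
Reversed (n..1): female | guardian | toilet | exercise | bell | divide
Result = "female guardian toilet exercise bell divide"


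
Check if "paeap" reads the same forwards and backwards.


Word: "paeap"
Reversed: "paeap"
Forward == Backward? paeap == paeap
Palindrome = Yes


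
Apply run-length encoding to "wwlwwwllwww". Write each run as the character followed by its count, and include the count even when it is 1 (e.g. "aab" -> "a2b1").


String: "wwlwwwllwww"
Scanning for consecutive runs:
  'w' x 2
  'l' x 1
  'w' x 3
  'l' x 2
  'w' x 3
RLE = "w2l1w3l2w3"


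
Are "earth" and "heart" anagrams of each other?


Word 1: "earth" → sorted: aehrt
Word 2: "heart" → sorted: aehrt
Same letters? aehrt == aehrt
Anagram = Yes


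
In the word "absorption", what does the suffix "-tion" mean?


Suffix: -tion
Example: absorption = absorb + -tion, with a spelling change
Meaning = act or process


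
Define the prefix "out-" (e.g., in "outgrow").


Prefix: out-
Example: outgrow (out- + grow)
Meaning = surpass


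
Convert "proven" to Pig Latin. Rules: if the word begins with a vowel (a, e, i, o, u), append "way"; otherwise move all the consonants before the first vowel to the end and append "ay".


Word: "proven"
Starts with consonant(s) → move to end, add 'ay'
Consonant cluster: "pr"
Pig Latin = "ovenpray"


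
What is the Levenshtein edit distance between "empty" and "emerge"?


Word 1: "empty" (length 5)
Word 2: "emerge" (length 6)
One optimal edit sequence (insert/delete/substitute each cost 1):
  1. keep 'e'
  2. keep 'm'
  3. insert 'e'  (+1)
  4. substitute 'p' -> 'r'  (+1)
  5. substitute 't' -> 'g'  (+1)
  6. substitute 'y' -> 'e'  (+1)
Total edit operations: 4
Edit distance = 4


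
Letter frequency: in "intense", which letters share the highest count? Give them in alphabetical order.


Word: "intense"
Letter counts:
  'e': 2
  'i': 1
  'n': 2
  's': 1
  't': 1
Maximum count = 2
Most frequent = 'e', 'n' (2 times each)


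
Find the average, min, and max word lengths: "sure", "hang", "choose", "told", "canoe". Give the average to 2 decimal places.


Lengths: "sure"=4, "hang"=4, "choose"=6, "told"=4, "canoe"=5
Sum = 23, Count = 5
Average = 23/5 = 4.60
= avg=4.60, min=4, max=6


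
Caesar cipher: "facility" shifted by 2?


Word: "facility"
Shift: 2
Each letter → (letter + shift) mod 26:
  'f' (5) + 2 = 7 → 'h'
  'a' (0) + 2 = 2 → 'c'
  'c' (2) + 2 = 4 → 'e'
  'i' (8) + 2 = 10 → 'k'
  'l' (11) + 2 = 13 → 'n'
  'i' (8) + 2 = 10 → 'k'
  't' (19) + 2 = 21 → 'v'
  'y' (24) + 2 = 0 → 'a'
Result = "hceknkva"


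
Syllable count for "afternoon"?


Word: "afternoon"
Syllable breakdown: af | ter | noon
Counting: 3 parts
= 3 syllables


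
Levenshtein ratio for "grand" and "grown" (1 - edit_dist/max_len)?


Word 1: "grand" (length 5)
Word 2: "grown" (length 5)
One optimal edit sequence:
  1. keep 'g'
  2. keep 'r'
  3. substitute 'a' -> 'o'  (+1)
  4. substitute 'n' -> 'w'  (+1)
  5. substitute 'd' -> 'n'  (+1)
Edit distance = 3
Max length = max(5, 5) = 5
Similarity = 1 - 3/5
= 0.4000


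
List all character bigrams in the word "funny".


Word: "funny" (length 5)
Number of bigrams = 5 - 2 + 1 = 4
  Position 0: "fu"
  Position 1: "un"
  Position 2: "nn"
  Position 3: "ny"
Bigrams = "fu", "un", "nn", "ny"


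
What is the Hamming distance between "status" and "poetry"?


Comparing character by character (same length = 6):
  Pos 0: 's' vs 'p' !=
  Pos 1: 't' vs 'o' !=
  Pos 2: 'a' vs 'e' !=
  Pos 3: 't' vs 't' =
  Pos 4: 'u' vs 'r' !=
  Pos 5: 's' vs 'y' !=
Hamming distance = 5


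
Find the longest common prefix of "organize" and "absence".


Word 1: "organize"
Word 2: "absence"
Comparing from start:
  Pos 0: 'o' != 'a' (stop)
LCP = "" (length 0)


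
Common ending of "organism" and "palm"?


Word 1: "organism"
Word 2: "palm"
Comparing from end:
  Pos -1: 'm' == 'm'
  Pos -2: 's' != 'l' (stop)
LCS = "m" (length 1)


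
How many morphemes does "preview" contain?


Word: "preview"
Morphemes: pre- / view
Each morpheme carries meaning
= 2 morphemes


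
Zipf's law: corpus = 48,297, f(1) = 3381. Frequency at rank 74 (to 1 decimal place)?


Zipf's law: f(r) = f(1) / r
f(1) = 3381
f(74) = 3381 / 74
= 45.7 occurrences


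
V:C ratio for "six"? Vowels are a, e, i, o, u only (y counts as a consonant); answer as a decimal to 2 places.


Word: "six"
Vowels (a,e,i,o,u): 1
Consonants: 2
Ratio = 1/2
= 0.50


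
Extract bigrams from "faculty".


Word: "faculty" (length 7)
Number of bigrams = 7 - 2 + 1 = 6
  Position 0: "fa"
  Position 1: "ac"
  Position 2: "cu"
  Position 3: "ul"
  Position 4: "lt"
  Position 5: "ty"
Bigrams = "fa", "ac", "cu", "ul", "lt", "ty"


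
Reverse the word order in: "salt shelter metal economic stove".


Original: "salt shelter metal economic stove"
Words (1..n): salt | shelter | metal | economic | stove
Reversed (n..1): stove | economic | metal | shelter | salt
Result = "stove economic metal shelter salt"


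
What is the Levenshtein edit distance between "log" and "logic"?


Word 1: "log" (length 3)
Word 2: "logic" (length 5)
One optimal edit sequence (insert/delete/substitute each cost 1):
  1. keep 'l'
  2. keep 'o'
  3. keep 'g'
  4. insert 'i'  (+1)
  5. insert 'c'  (+1)
Total edit operations: 2
Edit distance = 2


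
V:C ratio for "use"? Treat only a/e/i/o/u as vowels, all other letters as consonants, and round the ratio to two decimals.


Word: "use"
Vowels (a,e,i,o,u): 2
Consonants: 1
Ratio = 2/1
= 2.00


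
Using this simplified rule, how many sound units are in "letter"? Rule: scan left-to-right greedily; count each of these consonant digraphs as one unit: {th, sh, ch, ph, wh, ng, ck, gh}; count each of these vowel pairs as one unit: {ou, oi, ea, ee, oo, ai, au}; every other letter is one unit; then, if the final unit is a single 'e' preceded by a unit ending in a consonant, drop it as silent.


Word: "letter" (6 letters)
Left-to-right scan:
  1. 'l' (letter)
  2. 'e' (letter)
  3. 't' (letter)
  4. 't' (letter)
  5. 'e' (letter)
  6. 'r' (letter)
Units from scan: 6
Sound units = 6 units


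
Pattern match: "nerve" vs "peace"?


Pattern of "nerve": [0, 1, 2, 3, 1]
Pattern of "peace": [0, 1, 2, 3, 1]
Patterns match
Same pattern = Yes


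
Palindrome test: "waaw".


Word: "waaw"
Reversed: "waaw"
Forward == Backward? waaw == waaw
Palindrome = Yes


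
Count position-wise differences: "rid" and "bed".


Comparing character by character (same length = 3):
  Pos 0: 'r' vs 'b' !=
  Pos 1: 'i' vs 'e' !=
  Pos 2: 'd' vs 'd' =
Hamming distance = 2


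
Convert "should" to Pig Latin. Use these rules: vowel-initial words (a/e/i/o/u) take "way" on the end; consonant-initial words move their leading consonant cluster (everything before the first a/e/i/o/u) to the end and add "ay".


Word: "should"
Starts with consonant(s) → move to end, add 'ay'
Consonant cluster: "sh"
Pig Latin = "ouldshay"


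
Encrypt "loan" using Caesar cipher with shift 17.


Word: "loan"
Shift: 17
Each letter → (letter + shift) mod 26:
  'l' (11) + 17 = 2 → 'c'
  'o' (14) + 17 = 5 → 'f'
  'a' (0) + 17 = 17 → 'r'
  'n' (13) + 17 = 4 → 'e'
Result = "cfre"


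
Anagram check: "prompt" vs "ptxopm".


Word 1: "prompt" → sorted: mopprt
Word 2: "ptxopm" → sorted: mopptx
Same letters? mopprt != mopptx
Anagram = No


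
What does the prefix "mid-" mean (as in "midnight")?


Prefix: mid-
As in: midnight -> mid- + night
Meaning = middle


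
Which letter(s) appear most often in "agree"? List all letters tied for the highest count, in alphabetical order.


Word: "agree"
Letter counts:
  'a': 1
  'e': 2
  'g': 1
  'r': 1
Maximum count = 2
Most frequent = 'e' (2 times each)


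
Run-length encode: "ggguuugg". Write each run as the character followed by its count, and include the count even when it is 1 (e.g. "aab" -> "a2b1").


String: "ggguuugg"
Scanning for consecutive runs:
  'g' x 3
  'u' x 3
  'g' x 2
RLE = "g3u3g2"


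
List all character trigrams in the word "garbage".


Word: "garbage" (length 7)
Number of trigrams = 7 - 3 + 1 = 5
  Position 0: "gar"
  Position 1: "arb"
  Position 2: "rba"
  Position 3: "bag"
  Position 4: "age"
Trigrams = "gar", "arb", "rba", "bag", "age"


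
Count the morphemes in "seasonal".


Word: "seasonal"
Morphemes: season | -al
Each morpheme carries meaning
= 2 morphemes


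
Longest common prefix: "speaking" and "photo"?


Word 1: "speaking"
Word 2: "photo"
Comparing from start:
  Pos 0: 's' != 'p' (stop)
LCP = "" (length 0)


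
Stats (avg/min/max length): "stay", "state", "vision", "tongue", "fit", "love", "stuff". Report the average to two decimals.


Lengths: "stay"=4, "state"=5, "vision"=6, "tongue"=6, "fit"=3, "love"=4, "stuff"=5
Sum = 33, Count = 7
Average = 33/7 = 4.71
= avg=4.71, min=3, max=6


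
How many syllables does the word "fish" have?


Word: "fish"
Syllable breakdown: fish
Counting: 1 part
= 1 syllable


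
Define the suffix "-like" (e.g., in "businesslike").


Suffix: -like
As in: businesslike -> business + -like
Meaning = resembling


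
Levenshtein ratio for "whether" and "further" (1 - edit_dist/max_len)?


Word 1: "whether" (length 7)
Word 2: "further" (length 7)
One optimal edit sequence:
  1. substitute 'w' -> 'f'  (+1)
  2. substitute 'h' -> 'u'  (+1)
  3. substitute 'e' -> 'r'  (+1)
  4. keep 't'
  5. keep 'h'
  6. keep 'e'
  7. keep 'r'
Edit distance = 3
Max length = max(7, 7) = 7
Similarity = 1 - 3/7
= 0.5714


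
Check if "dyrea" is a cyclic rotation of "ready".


Word: "ready", Candidate: "dyrea"
Method: check if candidate is substring of word+word
"readyready" contains "dyrea"? Yes
Is rotation = Yes


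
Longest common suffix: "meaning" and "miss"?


Word 1: "meaning"
Word 2: "miss"
Comparing from end:
  Pos -1: 'g' != 's' (stop)
LCS = "" (length 0)


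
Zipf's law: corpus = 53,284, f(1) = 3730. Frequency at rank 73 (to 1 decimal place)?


Zipf's law: f(r) = f(1) / r
f(1) = 3730
f(73) = 3730 / 73
= 51.1 occurrences


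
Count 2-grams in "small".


Word: "small" (length 5)
Number of 2-grams = length - 2 + 1 = 5 - 2 + 1
= 4


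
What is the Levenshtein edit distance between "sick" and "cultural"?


Word 1: "sick" (length 4)
Word 2: "cultural" (length 8)
One optimal edit sequence (insert/delete/substitute each cost 1):
  1. insert 'c'  (+1)
  2. insert 'u'  (+1)
  3. insert 'l'  (+1)
  4. insert 't'  (+1)
  5. substitute 's' -> 'u'  (+1)
  6. substitute 'i' -> 'r'  (+1)
  7. substitute 'c' -> 'a'  (+1)
  8. substitute 'k' -> 'l'  (+1)
Total edit operations: 8
Edit distance = 8


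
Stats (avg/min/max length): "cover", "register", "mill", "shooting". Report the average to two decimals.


Lengths: "cover"=5, "register"=8, "mill"=4, "shooting"=8
Sum = 25, Count = 4
Average = 25/4 = 6.25
= avg=6.25, min=4, max=8


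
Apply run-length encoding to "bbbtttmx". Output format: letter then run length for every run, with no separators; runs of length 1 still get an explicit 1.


String: "bbbtttmx"
Scanning for consecutive runs:
  'b' x 3
  't' x 3
  'm' x 1
  'x' x 1
RLE = "b3t3m1x1"


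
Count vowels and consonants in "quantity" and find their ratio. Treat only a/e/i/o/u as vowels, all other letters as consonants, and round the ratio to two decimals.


Word: "quantity"
Vowels (a,e,i,o,u): 3
Consonants: 5
Ratio = 3/5
= 0.60


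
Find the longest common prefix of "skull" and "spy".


Word 1: "skull"
Word 2: "spy"
Comparing from start:
  Pos 0: 's' == 's'
  Pos 1: 'k' != 'p' (stop)
LCP = "s" (length 1)


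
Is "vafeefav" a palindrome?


Word: "vafeefav"
Reversed: "vafeefav"
Forward == Backward? vafeefav == vafeefav
Palindrome = Yes


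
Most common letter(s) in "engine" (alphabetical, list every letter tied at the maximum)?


Word: "engine"
Letter counts:
  'e': 2
  'g': 1
  'i': 1
  'n': 2
Maximum count = 2
Most frequent = 'e', 'n' (2 times each)


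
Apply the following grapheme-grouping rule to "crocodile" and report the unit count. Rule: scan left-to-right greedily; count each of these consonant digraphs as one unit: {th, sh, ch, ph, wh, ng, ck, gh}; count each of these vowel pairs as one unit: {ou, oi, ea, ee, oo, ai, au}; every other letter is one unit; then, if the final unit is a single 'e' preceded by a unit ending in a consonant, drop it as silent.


Word: "crocodile" (9 letters)
Left-to-right scan:
  [1] 'c' (letter)
  [2] 'r' (letter)
  [3] 'o' (letter)
  [4] 'c' (letter)
  [5] 'o' (letter)
  [6] 'd' (letter)
  [7] 'i' (letter)
  [8] 'l' (letter)
  [9] 'e' (letter)
Units from scan: 9
Final unit is 'e' after a consonant -> drop as silent (-1)
Sound units = 8 units


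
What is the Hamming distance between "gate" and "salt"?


Comparing character by character (same length = 4):
  Pos 0: 'g' vs 's' !=
  Pos 1: 'a' vs 'a' =
  Pos 2: 't' vs 'l' !=
  Pos 3: 'e' vs 't' !=
Hamming distance = 3


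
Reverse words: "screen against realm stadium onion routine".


Original: "screen against realm stadium onion routine"
Words (1..n): screen | against | realm | stadium | onion | routine
Reversed (n..1): routine | onion | stadium | realm | against | screen
Result = "routine onion stadium realm against screen"


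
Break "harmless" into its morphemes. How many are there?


Word: "harmless"
Morphemes: harm | -less
Each morpheme carries meaning
= 2 morphemes


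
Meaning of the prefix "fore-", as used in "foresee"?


Prefix: fore-
As in: foresee -> fore- + see
Meaning = before


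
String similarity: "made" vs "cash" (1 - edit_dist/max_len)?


Word 1: "made" (length 4)
Word 2: "cash" (length 4)
One optimal edit sequence:
  1. substitute 'm' -> 'c'  (+1)
  2. keep 'a'
  3. substitute 'd' -> 's'  (+1)
  4. substitute 'e' -> 'h'  (+1)
Edit distance = 3
Max length = max(4, 4) = 4
Similarity = 1 - 3/4
= 0.2500


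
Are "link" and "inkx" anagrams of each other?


Word 1: "link" → sorted: ikln
Word 2: "inkx" → sorted: iknx
Same letters? ikln != iknx
Anagram = No


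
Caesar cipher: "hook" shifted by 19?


Word: "hook"
Shift: 19
Each letter → (letter + shift) mod 26:
  'h' (7) + 19 = 0 → 'a'
  'o' (14) + 19 = 7 → 'h'
  'o' (14) + 19 = 7 → 'h'
  'k' (10) + 19 = 3 → 'd'
Result = "ahhd"


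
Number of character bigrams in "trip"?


Word: "trip" (length 4)
Number of 2-grams = length - 2 + 1 = 4 - 2 + 1
= 3


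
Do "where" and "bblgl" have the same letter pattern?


Pattern of "where": [0, 1, 2, 3, 2]
Pattern of "bblgl": [0, 0, 1, 2, 1]
Patterns do not match
Same pattern = No
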